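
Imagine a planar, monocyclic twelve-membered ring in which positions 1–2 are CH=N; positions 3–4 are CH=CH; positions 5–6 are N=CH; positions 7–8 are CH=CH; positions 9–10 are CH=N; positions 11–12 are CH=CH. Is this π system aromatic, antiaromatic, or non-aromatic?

Antiaromatic

Check conjugation: the double-bond atoms are sp², each contributing one p electron; each sp² =N– keeps its lone pair in-plane and puts one electron into the π system — every position has a p orbital, so the cyclic π system is continuous.
Tallying contributions gives 6 × 2 = 12 from the 6 double-bond units.
12 = 4(3); a planar, fully conjugated 4n system is antiaromatic.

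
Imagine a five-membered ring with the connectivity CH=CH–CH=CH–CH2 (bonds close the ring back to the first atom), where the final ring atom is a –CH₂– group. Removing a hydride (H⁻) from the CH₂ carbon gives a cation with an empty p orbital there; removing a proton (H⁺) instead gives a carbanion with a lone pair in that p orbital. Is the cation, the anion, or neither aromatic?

The anion

In either ion the ring is fully conjugated: every atom, including the new sp² carbon, supplies a p orbital.
Cation: 2 × 2 + 0 = 4 π electrons → 4(1), antiaromatic.
Anion: 2 × 2 + 2 = 6 π electrons → 4(1)+2, aromatic.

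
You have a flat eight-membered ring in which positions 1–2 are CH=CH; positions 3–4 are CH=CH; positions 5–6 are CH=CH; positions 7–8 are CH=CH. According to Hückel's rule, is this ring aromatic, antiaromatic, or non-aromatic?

Antiaromatic

The p orbitals form a continuous loop: every atom in a ring double bond is sp² and brings one electron to the p orbital. The ring is fully conjugated.
π-electron count: 4 × 2 = 8 from the 4 double-bond units.
8 is a 4n count (n = 2), so the planar conjugated ring is antiaromatic.
This is cyclooctatetraene.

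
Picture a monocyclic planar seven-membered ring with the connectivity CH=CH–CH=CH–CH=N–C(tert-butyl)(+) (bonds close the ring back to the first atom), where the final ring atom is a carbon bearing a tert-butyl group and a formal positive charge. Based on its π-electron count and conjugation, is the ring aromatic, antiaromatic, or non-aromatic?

Aromatic

All ring atoms are sp² and supply a p orbital to the ring (the double-bond atoms are sp², each contributing one p electron; the doubly-bonded nitrogens are pyridine-type — their lone pairs lie in the ring plane, leaving one electron in the p orbital; the carbocation has an empty p orbital); the conjugation is uninterrupted.
π-electron count: 3 × 2 = 6 from the double-bond units + 0 from the C(tert-butyl)(+) atom = 6.
Since 6 = 4·1 + 2, the ring meets the 4n+2 criterion.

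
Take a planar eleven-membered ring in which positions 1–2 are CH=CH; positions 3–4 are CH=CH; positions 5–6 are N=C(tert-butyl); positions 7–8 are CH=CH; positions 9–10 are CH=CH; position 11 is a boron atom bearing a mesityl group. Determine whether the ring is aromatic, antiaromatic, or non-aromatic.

Aromatic

The p orbitals form a continuous loop: each doubly-bonded ring atom is sp² with one p-orbital electron; each =N– nitrogen is pyridine-type (lone pair in the sp² plane, one electron in the p orbital); the boron has an empty p orbital. The ring is fully conjugated.
π-electron count: 5 × 2 = 10 from the double-bond units + 0 from the B(mesityl) atom = 10.
Since 10 = 4·2 + 2, the ring meets the 4n+2 criterion.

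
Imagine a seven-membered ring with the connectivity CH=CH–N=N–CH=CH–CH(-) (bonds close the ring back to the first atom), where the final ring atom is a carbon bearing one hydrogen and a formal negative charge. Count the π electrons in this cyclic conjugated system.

Every ring atom contributes a p orbital perpendicular to the ring (every atom in a ring double bond is sp² and brings one electron to the p orbital; the doubly-bonded nitrogens are pyridine-type — their lone pairs lie in the ring plane, leaving one electron in the p orbital; the carbanion's lone pair occupies the p orbital), so the π system is cyclic and fully conjugated.
π-electron count: 3 × 2 = 6 from the double-bond units + 2 from the CH(-) atom = 8.

8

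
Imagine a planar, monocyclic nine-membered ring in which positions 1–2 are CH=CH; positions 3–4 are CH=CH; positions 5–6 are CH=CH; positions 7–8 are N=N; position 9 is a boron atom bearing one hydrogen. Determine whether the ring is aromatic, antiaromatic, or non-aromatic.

Check conjugation: the double-bond atoms are sp², each contributing one p electron; the doubly-bonded nitrogens are pyridine-type — their lone pairs lie in the ring plane, leaving one electron in the p orbital; the boron has an empty p orbital — every position has a p orbital, so the cyclic π system is continuous.
Adding the contributions, 4 × 2 = 8 from the double-bond units + 0 from the BH atom = 8.
8 is a 4n count (n = 2), so the planar conjugated ring is antiaromatic.

Antiaromatic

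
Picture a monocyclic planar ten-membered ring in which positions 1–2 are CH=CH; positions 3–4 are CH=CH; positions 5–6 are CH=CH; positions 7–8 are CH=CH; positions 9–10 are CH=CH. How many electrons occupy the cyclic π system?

Every ring atom contributes a p orbital perpendicular to the ring (every atom in a ring double bond is sp² and brings one electron to the p orbital), so the π system is cyclic and fully conjugated.
π-electron count: 5 × 2 = 10 from the 5 double-bond units.

10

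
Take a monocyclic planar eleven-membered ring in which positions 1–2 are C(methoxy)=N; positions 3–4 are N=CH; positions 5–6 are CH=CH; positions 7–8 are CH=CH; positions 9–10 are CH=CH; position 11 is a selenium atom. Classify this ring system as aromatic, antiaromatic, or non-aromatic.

All ring atoms are sp² and supply a p orbital to the ring (the double-bond atoms are sp², each contributing one p electron; the doubly-bonded nitrogens are pyridine-type — their lone pairs lie in the ring plane, leaving one electron in the p orbital; the selenium donates one lone pair from its p orbital); the conjugation is uninterrupted.
Adding the contributions, 5 × 2 = 10 from the double-bond units + 2 from the Se atom = 12.
A 4n π count (12, n = 3) in a planar conjugated ring means antiaromatic.

Antiaromatic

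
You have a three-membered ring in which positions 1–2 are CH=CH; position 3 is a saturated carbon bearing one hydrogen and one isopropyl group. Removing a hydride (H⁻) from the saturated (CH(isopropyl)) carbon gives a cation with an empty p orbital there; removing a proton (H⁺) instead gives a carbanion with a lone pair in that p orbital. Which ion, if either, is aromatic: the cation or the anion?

The cation

Once that carbon is sp², every ring atom has a p orbital and both ions are fully conjugated.
Cation: 1 × 2 + 0 = 2 π electrons → 4(0)+2, aromatic.
Anion: 1 × 2 + 2 = 4 π electrons → 4(1), antiaromatic.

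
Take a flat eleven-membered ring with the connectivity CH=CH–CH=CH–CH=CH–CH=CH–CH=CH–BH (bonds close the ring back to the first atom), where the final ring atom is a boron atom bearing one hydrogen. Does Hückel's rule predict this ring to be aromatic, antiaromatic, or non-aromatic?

Aromatic

Check conjugation: each doubly-bonded ring atom is sp² with one p-orbital electron; the boron has an empty p orbital — every position has a p orbital, so the cyclic π system is continuous.
Adding the contributions, 5 × 2 = 10 from the double-bond units + 0 from the BH atom = 10.
10 = 4(2) + 2, which satisfies Hückel's 4n+2 rule.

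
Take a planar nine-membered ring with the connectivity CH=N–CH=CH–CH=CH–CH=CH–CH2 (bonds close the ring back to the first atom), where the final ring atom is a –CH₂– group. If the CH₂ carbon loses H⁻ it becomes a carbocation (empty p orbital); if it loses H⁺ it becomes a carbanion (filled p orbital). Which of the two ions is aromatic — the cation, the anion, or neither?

In either ion the ring is fully conjugated: every atom, including the new sp² carbon, supplies a p orbital.
Cation: 4 × 2 + 0 = 8 π electrons → 4(2), antiaromatic.
Anion: 4 × 2 + 2 = 10 π electrons → 4(2)+2, aromatic.

The anion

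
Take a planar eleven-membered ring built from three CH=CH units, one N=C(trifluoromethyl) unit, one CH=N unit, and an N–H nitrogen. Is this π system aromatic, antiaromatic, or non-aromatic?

The p orbitals form a continuous loop: every atom in a ring double bond is sp² and brings one electron to the p orbital; the doubly-bonded nitrogens are pyridine-type — their lone pairs lie in the ring plane, leaving one electron in the p orbital; the pyrrole-type nitrogen donates its lone pair from the p orbital. The ring is fully conjugated.
π-electron count: 5 × 2 = 10 from the double-bond units + 2 from the NH atom = 12.
12 is a 4n count (n = 3), so the planar conjugated ring is antiaromatic.

Antiaromatic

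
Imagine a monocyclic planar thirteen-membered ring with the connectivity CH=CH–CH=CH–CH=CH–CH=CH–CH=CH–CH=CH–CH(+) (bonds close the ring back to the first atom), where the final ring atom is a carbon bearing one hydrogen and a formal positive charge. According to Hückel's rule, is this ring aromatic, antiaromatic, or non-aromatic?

All ring atoms are sp² and supply a p orbital to the ring (the double-bond atoms are sp², each contributing one p electron; the carbocation has an empty p orbital); the conjugation is uninterrupted.
Tallying contributions gives 6 × 2 = 12 from the double-bond units + 0 from the CH(+) atom = 12.
12 = 4(3); a planar, fully conjugated 4n system is antiaromatic.

Antiaromatic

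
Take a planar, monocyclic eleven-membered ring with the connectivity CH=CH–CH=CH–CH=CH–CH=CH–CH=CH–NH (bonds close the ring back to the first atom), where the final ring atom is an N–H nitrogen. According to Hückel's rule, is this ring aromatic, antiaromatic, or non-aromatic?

Check conjugation: the double-bond atoms are sp², each contributing one p electron; the pyrrole-type nitrogen donates its lone pair from the p orbital — every position has a p orbital, so the cyclic π system is continuous.
π-electron count: 5 × 2 = 10 from the double-bond units + 2 from the NH atom = 12.
12 = 4(3); a planar, fully conjugated 4n system is antiaromatic.

Antiaromatic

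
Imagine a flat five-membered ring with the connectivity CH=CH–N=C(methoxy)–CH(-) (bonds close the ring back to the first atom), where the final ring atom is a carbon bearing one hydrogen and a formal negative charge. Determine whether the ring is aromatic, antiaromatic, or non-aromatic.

Aromatic

Check conjugation: every atom in a ring double bond is sp² and brings one electron to the p orbital; each =N– nitrogen is pyridine-type (lone pair in the sp² plane, one electron in the p orbital); the carbanion's lone pair occupies the p orbital — every position has a p orbital, so the cyclic π system is continuous.
π-electron count: 2 × 2 = 4 from the double-bond units + 2 from the CH(-) atom = 6.
Since 6 = 4·1 + 2, the ring meets the 4n+2 criterion.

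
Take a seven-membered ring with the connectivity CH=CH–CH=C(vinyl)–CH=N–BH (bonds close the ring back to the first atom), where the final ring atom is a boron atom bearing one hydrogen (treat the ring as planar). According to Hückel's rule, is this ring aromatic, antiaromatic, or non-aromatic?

Aromatic

The p orbitals form a continuous loop: each doubly-bonded ring atom is sp² with one p-orbital electron; the doubly-bonded nitrogens are pyridine-type — their lone pairs lie in the ring plane, leaving one electron in the p orbital; the boron has an empty p orbital. The ring is fully conjugated.
Counting π electrons: 3 × 2 = 6 from the double-bond units + 0 from the BH atom = 6.
6 = 4(1) + 2, which satisfies Hückel's 4n+2 rule.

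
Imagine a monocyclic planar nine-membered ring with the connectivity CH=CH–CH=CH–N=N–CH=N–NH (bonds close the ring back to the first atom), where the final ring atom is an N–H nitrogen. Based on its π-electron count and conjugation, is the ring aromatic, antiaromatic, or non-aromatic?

Check conjugation: the double-bond atoms are sp², each contributing one p electron; the doubly-bonded nitrogens are pyridine-type — their lone pairs lie in the ring plane, leaving one electron in the p orbital; the pyrrole-type nitrogen donates its lone pair from the p orbital — every position has a p orbital, so the cyclic π system is continuous.
π-electron count: 4 × 2 = 8 from the double-bond units + 2 from the NH atom = 10.
10 = 4(2) + 2, which satisfies Hückel's 4n+2 rule.

Aromatic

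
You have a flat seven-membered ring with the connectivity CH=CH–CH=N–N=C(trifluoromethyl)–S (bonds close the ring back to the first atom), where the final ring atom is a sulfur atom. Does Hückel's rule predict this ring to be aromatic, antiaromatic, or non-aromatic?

Check conjugation: the double-bond atoms are sp², each contributing one p electron; each =N– nitrogen is pyridine-type (lone pair in the sp² plane, one electron in the p orbital); the sulfur donates one lone pair from its p orbital — every position has a p orbital, so the cyclic π system is continuous.
Adding the contributions, 3 × 2 = 6 from the double-bond units + 2 from the S atom = 8.
8 = 4(2); a planar, fully conjugated 4n system is antiaromatic.

Antiaromatic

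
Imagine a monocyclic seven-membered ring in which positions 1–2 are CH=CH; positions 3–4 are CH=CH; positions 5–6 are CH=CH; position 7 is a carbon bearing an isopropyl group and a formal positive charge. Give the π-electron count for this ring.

All ring atoms are sp² and supply a p orbital to the ring (the double-bond atoms are sp², each contributing one p electron; the carbocation has an empty p orbital); the conjugation is uninterrupted.
π-electron count: 3 × 2 = 6 from the double-bond units + 0 from the C(isopropyl)(+) atom = 6.

6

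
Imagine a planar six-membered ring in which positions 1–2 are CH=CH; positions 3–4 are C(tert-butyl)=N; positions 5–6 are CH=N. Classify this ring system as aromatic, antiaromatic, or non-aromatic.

All ring atoms are sp² and supply a p orbital to the ring (every atom in a ring double bond is sp² and brings one electron to the p orbital; the doubly-bonded nitrogens are pyridine-type — their lone pairs lie in the ring plane, leaving one electron in the p orbital); the conjugation is uninterrupted.
Adding the contributions, 3 × 2 = 6 from the 3 double-bond units.
With 6 π electrons (n = 1), the Hückel 4n+2 condition holds.

Aromatic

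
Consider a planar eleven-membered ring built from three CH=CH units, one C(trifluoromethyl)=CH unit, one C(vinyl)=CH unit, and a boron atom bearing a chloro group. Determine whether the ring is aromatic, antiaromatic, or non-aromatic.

Aromatic

Check conjugation: the double-bond atoms are sp², each contributing one p electron; the boron has an empty p orbital — every position has a p orbital, so the cyclic π system is continuous.
Adding the contributions, 5 × 2 = 10 from the double-bond units + 0 from the B(chloro) atom = 10.
Since 10 = 4·2 + 2, the ring meets the 4n+2 criterion.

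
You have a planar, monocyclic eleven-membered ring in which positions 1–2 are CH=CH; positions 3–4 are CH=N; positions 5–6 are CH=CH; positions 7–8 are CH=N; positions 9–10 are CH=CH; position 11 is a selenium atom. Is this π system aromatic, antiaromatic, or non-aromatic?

Antiaromatic

Every ring atom contributes a p orbital perpendicular to the ring (the double-bond atoms are sp², each contributing one p electron; each =N– nitrogen is pyridine-type (lone pair in the sp² plane, one electron in the p orbital); the selenium donates one lone pair from its p orbital), so the π system is cyclic and fully conjugated.
Counting π electrons: 5 × 2 = 10 from the double-bond units + 2 from the Se atom = 12.
A 4n π count (12, n = 3) in a planar conjugated ring means antiaromatic.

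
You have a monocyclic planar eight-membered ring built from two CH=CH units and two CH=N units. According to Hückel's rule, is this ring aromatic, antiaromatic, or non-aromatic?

Antiaromatic

Every ring atom contributes a p orbital perpendicular to the ring (each doubly-bonded ring atom is sp² with one p-orbital electron; each sp² =N– keeps its lone pair in-plane and puts one electron into the π system), so the π system is cyclic and fully conjugated.
Adding the contributions, 4 × 2 = 8 from the 4 double-bond units.
8 = 4(2); a planar, fully conjugated 4n system is antiaromatic.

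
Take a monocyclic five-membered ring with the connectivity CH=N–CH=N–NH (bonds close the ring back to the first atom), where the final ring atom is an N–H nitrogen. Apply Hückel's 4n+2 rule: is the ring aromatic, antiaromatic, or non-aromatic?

Every ring atom contributes a p orbital perpendicular to the ring (the double-bond atoms are sp², each contributing one p electron; each sp² =N– keeps its lone pair in-plane and puts one electron into the π system; the pyrrole-type nitrogen donates its lone pair from the p orbital), so the π system is cyclic and fully conjugated.
Tallying contributions gives 2 × 2 = 4 from the double-bond units + 2 from the NH atom = 6.
Since 6 = 4·1 + 2, the ring meets the 4n+2 criterion.

Aromatic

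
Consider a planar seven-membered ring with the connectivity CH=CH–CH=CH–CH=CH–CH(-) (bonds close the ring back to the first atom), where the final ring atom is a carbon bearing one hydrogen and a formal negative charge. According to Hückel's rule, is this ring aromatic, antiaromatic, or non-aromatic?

The p orbitals form a continuous loop: the double-bond atoms are sp², each contributing one p electron; the carbanion's lone pair occupies the p orbital. The ring is fully conjugated.
π-electron count: 3 × 2 = 6 from the double-bond units + 2 from the CH(-) atom = 8.
8 is a 4n count (n = 2), so the planar conjugated ring is antiaromatic.
(This ring is the cycloheptatrienyl anion.)

Antiaromatic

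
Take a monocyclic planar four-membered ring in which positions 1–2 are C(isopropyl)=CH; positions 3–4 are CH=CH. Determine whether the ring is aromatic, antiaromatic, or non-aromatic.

The p orbitals form a continuous loop: every atom in a ring double bond is sp² and brings one electron to the p orbital. The ring is fully conjugated.
Adding the contributions, 2 × 2 = 4 from the 2 double-bond units.
A 4n π count (4, n = 1) in a planar conjugated ring means antiaromatic.

Antiaromatic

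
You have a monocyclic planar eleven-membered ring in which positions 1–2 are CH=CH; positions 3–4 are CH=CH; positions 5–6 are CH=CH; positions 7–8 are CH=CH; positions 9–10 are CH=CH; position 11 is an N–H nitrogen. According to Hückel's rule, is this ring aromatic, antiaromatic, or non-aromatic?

Antiaromatic

Every ring atom contributes a p orbital perpendicular to the ring (each doubly-bonded ring atom is sp² with one p-orbital electron; the pyrrole-type nitrogen donates its lone pair from the p orbital), so the π system is cyclic and fully conjugated.
Adding the contributions, 5 × 2 = 10 from the double-bond units + 2 from the NH atom = 12.
12 = 4(3); a planar, fully conjugated 4n system is antiaromatic.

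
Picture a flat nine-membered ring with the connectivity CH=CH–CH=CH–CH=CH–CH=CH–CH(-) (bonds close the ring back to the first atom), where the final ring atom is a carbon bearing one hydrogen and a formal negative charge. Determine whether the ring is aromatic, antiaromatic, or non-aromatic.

Aromatic

The p orbitals form a continuous loop: each doubly-bonded ring atom is sp² with one p-orbital electron; the carbanion's lone pair occupies the p orbital. The ring is fully conjugated.
Counting π electrons: 4 × 2 = 8 from the double-bond units + 2 from the CH(-) atom = 10.
Since 10 = 4·2 + 2, the ring meets the 4n+2 criterion.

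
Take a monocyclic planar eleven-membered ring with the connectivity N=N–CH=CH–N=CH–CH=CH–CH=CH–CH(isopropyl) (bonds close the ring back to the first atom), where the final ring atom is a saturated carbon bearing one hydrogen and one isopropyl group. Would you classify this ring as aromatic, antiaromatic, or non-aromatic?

Non-aromatic

Because that saturated carbon is sp³ and has no p orbital in the ring π system at the CH(isopropyl) position, the π system cannot extend all the way around the ring.
A ring that is not fully conjugated cannot be aromatic or antiaromatic regardless of its π-electron count.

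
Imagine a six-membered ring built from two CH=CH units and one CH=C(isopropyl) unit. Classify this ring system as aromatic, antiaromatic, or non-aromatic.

Aromatic

Check conjugation: every atom in a ring double bond is sp² and brings one electron to the p orbital — every position has a p orbital, so the cyclic π system is continuous.
Adding the contributions, 3 × 2 = 6 from the 3 double-bond units.
With 6 π electrons (n = 1), the Hückel 4n+2 condition holds.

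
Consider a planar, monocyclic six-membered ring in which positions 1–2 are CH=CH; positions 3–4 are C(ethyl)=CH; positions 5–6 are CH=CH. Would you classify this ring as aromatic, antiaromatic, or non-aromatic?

Every ring atom contributes a p orbital perpendicular to the ring (each doubly-bonded ring atom is sp² with one p-orbital electron), so the π system is cyclic and fully conjugated.
π-electron count: 3 × 2 = 6 from the 3 double-bond units.
That gives a 4n+2 count (6, n = 1).

Aromatic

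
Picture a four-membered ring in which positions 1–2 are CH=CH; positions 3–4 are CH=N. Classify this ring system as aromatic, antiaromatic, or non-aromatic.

All ring atoms are sp² and supply a p orbital to the ring (the double-bond atoms are sp², each contributing one p electron; the doubly-bonded nitrogens are pyridine-type — their lone pairs lie in the ring plane, leaving one electron in the p orbital); the conjugation is uninterrupted.
Tallying contributions gives 2 × 2 = 4 from the 2 double-bond units.
With 4 = 4·1 π electrons, Hückel's rule classifies the planar ring as antiaromatic.

Antiaromatic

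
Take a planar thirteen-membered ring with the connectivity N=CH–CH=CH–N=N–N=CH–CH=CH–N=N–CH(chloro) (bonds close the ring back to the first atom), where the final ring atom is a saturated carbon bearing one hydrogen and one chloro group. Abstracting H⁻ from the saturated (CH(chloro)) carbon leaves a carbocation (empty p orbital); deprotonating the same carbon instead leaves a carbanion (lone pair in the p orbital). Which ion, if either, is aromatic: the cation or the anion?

In both ions every ring atom is sp² and contributes a p orbital, so both rings are fully conjugated.
Cation: 6 × 2 + 0 = 12 π electrons → 4(3), antiaromatic.
Anion: 6 × 2 + 2 = 14 π electrons → 4(3)+2, aromatic.

The anion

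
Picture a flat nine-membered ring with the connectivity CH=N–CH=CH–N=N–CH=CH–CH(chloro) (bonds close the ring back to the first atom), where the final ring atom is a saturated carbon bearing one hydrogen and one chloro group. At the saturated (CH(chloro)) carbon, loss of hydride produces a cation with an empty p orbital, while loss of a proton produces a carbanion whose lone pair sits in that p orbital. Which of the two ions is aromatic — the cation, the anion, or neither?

In either ion the ring is fully conjugated: every atom, including the new sp² carbon, supplies a p orbital.
Cation: 4 × 2 + 0 = 8 π electrons → 4(2), antiaromatic.
Anion: 4 × 2 + 2 = 10 π electrons → 4(2)+2, aromatic.

The anion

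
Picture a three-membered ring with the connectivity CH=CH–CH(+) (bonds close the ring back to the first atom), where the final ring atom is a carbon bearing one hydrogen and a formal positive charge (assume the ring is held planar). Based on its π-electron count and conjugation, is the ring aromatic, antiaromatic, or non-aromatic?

Every ring atom contributes a p orbital perpendicular to the ring (every atom in a ring double bond is sp² and brings one electron to the p orbital; the carbocation has an empty p orbital), so the π system is cyclic and fully conjugated.
π-electron count: 1 × 2 = 2 from the double-bond unit + 0 from the CH(+) atom = 2.
2 = 4(0) + 2, which satisfies Hückel's 4n+2 rule.
This is the cyclopropenyl cation.

Aromatic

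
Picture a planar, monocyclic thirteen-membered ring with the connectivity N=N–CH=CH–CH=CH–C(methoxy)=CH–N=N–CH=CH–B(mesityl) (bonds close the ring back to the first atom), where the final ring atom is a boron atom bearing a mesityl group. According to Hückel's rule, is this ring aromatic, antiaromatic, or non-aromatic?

The p orbitals form a continuous loop: every atom in a ring double bond is sp² and brings one electron to the p orbital; each sp² =N– keeps its lone pair in-plane and puts one electron into the π system; the boron has an empty p orbital. The ring is fully conjugated.
Tallying contributions gives 6 × 2 = 12 from the double-bond units + 0 from the B(mesityl) atom = 12.
With 12 = 4·3 π electrons, Hückel's rule classifies the planar ring as antiaromatic.

Antiaromatic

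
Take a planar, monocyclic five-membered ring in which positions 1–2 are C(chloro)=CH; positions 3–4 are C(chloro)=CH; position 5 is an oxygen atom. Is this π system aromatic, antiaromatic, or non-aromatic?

Aromatic

The p orbitals form a continuous loop: each doubly-bonded ring atom is sp² with one p-orbital electron; the oxygen donates one lone pair from its p orbital. The ring is fully conjugated.
Tallying contributions gives 2 × 2 = 4 from the double-bond units + 2 from the O atom = 6.
6 = 4(1) + 2, which satisfies Hückel's 4n+2 rule.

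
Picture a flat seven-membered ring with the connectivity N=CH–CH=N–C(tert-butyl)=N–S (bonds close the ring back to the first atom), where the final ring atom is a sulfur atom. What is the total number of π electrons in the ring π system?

Check conjugation: each doubly-bonded ring atom is sp² with one p-orbital electron; the doubly-bonded nitrogens are pyridine-type — their lone pairs lie in the ring plane, leaving one electron in the p orbital; the sulfur donates one lone pair from its p orbital — every position has a p orbital, so the cyclic π system is continuous.
Adding the contributions, 3 × 2 = 6 from the double-bond units + 2 from the S atom = 8.

8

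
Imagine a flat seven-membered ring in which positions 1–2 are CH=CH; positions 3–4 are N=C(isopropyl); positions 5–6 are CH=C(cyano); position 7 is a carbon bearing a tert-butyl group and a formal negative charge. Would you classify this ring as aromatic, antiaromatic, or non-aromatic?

Antiaromatic

The p orbitals form a continuous loop: every atom in a ring double bond is sp² and brings one electron to the p orbital; the doubly-bonded nitrogens are pyridine-type — their lone pairs lie in the ring plane, leaving one electron in the p orbital; the carbanion's lone pair occupies the p orbital. The ring is fully conjugated.
π-electron count: 3 × 2 = 6 from the double-bond units + 2 from the C(tert-butyl)(-) atom = 8.
8 is a 4n count (n = 2), so the planar conjugated ring is antiaromatic.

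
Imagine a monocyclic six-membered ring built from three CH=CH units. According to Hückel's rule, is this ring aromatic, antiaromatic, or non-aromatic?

The p orbitals form a continuous loop: the double-bond atoms are sp², each contributing one p electron. The ring is fully conjugated.
π-electron count: 3 × 2 = 6 from the 3 double-bond units.
With 6 π electrons (n = 1), the Hückel 4n+2 condition holds.
(This ring is benzene.)

Aromatic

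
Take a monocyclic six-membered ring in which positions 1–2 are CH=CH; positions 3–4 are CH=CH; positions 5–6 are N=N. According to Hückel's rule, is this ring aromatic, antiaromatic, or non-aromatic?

Aromatic

Every ring atom contributes a p orbital perpendicular to the ring (every atom in a ring double bond is sp² and brings one electron to the p orbital; each sp² =N– keeps its lone pair in-plane and puts one electron into the π system), so the π system is cyclic and fully conjugated.
Counting π electrons: 3 × 2 = 6 from the 3 double-bond units.
That gives a 4n+2 count (6, n = 1).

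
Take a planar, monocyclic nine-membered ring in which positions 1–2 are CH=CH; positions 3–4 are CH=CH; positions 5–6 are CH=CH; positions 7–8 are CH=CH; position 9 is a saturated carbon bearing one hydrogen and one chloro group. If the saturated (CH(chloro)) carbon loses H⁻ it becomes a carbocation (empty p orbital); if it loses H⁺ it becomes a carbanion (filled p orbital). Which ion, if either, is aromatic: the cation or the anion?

The anion

In either ion the ring is fully conjugated: every atom, including the new sp² carbon, supplies a p orbital.
Cation: 4 × 2 + 0 = 8 π electrons → 4(2), antiaromatic.
Anion: 4 × 2 + 2 = 10 π electrons → 4(2)+2, aromatic.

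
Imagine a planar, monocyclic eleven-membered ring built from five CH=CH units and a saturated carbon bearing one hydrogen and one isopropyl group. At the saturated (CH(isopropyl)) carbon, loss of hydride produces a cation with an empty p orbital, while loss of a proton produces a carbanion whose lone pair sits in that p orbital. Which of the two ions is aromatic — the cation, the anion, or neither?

The cation

Once that carbon is sp², every ring atom has a p orbital and both ions are fully conjugated.
Cation: 5 × 2 + 0 = 10 π electrons → 4(2)+2, aromatic.
Anion: 5 × 2 + 2 = 12 π electrons → 4(3), antiaromatic.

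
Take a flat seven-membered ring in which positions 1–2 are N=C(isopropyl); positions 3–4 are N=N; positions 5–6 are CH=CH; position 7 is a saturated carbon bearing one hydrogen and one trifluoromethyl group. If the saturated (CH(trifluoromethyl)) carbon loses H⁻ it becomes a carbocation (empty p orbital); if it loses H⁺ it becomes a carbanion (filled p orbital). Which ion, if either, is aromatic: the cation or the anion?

The cation

In either ion the ring is fully conjugated: every atom, including the new sp² carbon, supplies a p orbital.
Cation: 3 × 2 + 0 = 6 π electrons → 4(1)+2, aromatic.
Anion: 3 × 2 + 2 = 8 π electrons → 4(2), antiaromatic.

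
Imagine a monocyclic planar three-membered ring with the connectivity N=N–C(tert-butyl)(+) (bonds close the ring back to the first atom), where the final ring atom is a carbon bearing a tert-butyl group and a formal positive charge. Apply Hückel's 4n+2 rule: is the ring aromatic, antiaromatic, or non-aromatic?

Aromatic

Every ring atom contributes a p orbital perpendicular to the ring (the double-bond atoms are sp², each contributing one p electron; each sp² =N– keeps its lone pair in-plane and puts one electron into the π system; the carbocation has an empty p orbital), so the π system is cyclic and fully conjugated.
Adding the contributions, 1 × 2 = 2 from the double-bond unit + 0 from the C(tert-butyl)(+) atom = 2.
With 2 π electrons (n = 0), the Hückel 4n+2 condition holds.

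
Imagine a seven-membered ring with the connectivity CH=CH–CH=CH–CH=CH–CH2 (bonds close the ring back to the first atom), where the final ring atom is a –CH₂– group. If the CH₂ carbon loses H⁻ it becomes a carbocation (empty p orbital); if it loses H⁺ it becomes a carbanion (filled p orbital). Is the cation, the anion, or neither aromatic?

The cation

In either ion the ring is fully conjugated: every atom, including the new sp² carbon, supplies a p orbital.
Cation: 3 × 2 + 0 = 6 π electrons → 4(1)+2, aromatic.
Anion: 3 × 2 + 2 = 8 π electrons → 4(2), antiaromatic.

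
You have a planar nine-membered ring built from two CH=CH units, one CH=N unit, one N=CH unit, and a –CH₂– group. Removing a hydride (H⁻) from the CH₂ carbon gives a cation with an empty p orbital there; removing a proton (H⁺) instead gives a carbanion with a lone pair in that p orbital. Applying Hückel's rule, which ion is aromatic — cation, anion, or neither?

The anion

Both ions have a continuous loop of p orbitals — each ring atom is sp².
Cation: 4 × 2 + 0 = 8 π electrons → 4(2), antiaromatic.
Anion: 4 × 2 + 2 = 10 π electrons → 4(2)+2, aromatic.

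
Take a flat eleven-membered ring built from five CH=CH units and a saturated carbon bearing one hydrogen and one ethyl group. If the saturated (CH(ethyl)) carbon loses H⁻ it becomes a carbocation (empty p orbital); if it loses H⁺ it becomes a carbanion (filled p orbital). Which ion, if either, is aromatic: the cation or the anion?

In both ions every ring atom is sp² and contributes a p orbital, so both rings are fully conjugated.
Cation: 5 × 2 + 0 = 10 π electrons → 4(2)+2, aromatic.
Anion: 5 × 2 + 2 = 12 π electrons → 4(3), antiaromatic.

The cation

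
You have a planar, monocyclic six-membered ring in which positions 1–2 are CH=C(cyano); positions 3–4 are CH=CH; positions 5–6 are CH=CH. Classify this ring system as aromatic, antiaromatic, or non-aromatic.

Every ring atom contributes a p orbital perpendicular to the ring (each doubly-bonded ring atom is sp² with one p-orbital electron), so the π system is cyclic and fully conjugated.
Counting π electrons: 3 × 2 = 6 from the 3 double-bond units.
That gives a 4n+2 count (6, n = 1).

Aromatic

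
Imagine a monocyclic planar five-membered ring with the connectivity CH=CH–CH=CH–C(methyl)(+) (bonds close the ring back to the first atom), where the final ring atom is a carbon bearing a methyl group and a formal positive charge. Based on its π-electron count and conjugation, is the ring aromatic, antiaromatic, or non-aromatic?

Every ring atom contributes a p orbital perpendicular to the ring (the double-bond atoms are sp², each contributing one p electron; the carbocation has an empty p orbital), so the π system is cyclic and fully conjugated.
Counting π electrons: 2 × 2 = 4 from the double-bond units + 0 from the C(methyl)(+) atom = 4.
A 4n π count (4, n = 1) in a planar conjugated ring means antiaromatic.

Antiaromatic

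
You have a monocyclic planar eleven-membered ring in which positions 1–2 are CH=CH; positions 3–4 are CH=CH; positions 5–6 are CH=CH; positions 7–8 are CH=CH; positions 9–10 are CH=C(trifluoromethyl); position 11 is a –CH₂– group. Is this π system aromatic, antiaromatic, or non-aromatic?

Non-aromatic

Because the tetrahedral CH₂ carbon is sp³ and has no p orbital in the ring π system at the CH2 position, the π system cannot extend all the way around the ring.
Without a continuous loop of overlapping p orbitals the Hückel electron count never comes into play.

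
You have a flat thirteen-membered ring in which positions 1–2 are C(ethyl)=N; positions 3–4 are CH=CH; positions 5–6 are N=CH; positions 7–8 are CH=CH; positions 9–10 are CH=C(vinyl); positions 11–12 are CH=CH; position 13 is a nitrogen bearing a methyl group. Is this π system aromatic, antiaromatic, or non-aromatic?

Aromatic

Every ring atom contributes a p orbital perpendicular to the ring (the double-bond atoms are sp², each contributing one p electron; each =N– nitrogen is pyridine-type (lone pair in the sp² plane, one electron in the p orbital); the pyrrole-type nitrogen donates its lone pair from the p orbital), so the π system is cyclic and fully conjugated.
Tallying contributions gives 6 × 2 = 12 from the double-bond units + 2 from the N(methyl) atom = 14.
That gives a 4n+2 count (14, n = 3).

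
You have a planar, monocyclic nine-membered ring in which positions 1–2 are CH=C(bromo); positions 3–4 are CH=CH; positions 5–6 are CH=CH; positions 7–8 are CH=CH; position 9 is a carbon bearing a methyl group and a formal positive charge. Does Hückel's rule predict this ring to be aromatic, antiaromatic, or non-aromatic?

All ring atoms are sp² and supply a p orbital to the ring (the double-bond atoms are sp², each contributing one p electron; the carbocation has an empty p orbital); the conjugation is uninterrupted.
Counting π electrons: 4 × 2 = 8 from the double-bond units + 0 from the C(methyl)(+) atom = 8.
8 is a 4n count (n = 2), so the planar conjugated ring is antiaromatic.

Antiaromatic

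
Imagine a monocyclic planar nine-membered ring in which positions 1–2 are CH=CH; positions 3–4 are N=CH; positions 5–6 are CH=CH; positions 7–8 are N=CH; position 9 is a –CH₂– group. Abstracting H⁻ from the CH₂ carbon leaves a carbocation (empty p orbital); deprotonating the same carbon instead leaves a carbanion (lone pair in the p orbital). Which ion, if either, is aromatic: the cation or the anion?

The anion

In both ions every ring atom is sp² and contributes a p orbital, so both rings are fully conjugated.
Cation: 4 × 2 + 0 = 8 π electrons → 4(2), antiaromatic.
Anion: 4 × 2 + 2 = 10 π electrons → 4(2)+2, aromatic.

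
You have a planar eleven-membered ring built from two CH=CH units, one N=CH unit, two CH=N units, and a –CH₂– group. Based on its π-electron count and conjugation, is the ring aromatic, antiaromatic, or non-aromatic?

Non-aromatic

The CH2 carbon is saturated: the tetrahedral CH₂ carbon is sp³ and has no p orbital in the ring π system. Conjugation is not continuous around the ring.
Hückel's rule only applies to fully conjugated rings, so this one is simply non-aromatic.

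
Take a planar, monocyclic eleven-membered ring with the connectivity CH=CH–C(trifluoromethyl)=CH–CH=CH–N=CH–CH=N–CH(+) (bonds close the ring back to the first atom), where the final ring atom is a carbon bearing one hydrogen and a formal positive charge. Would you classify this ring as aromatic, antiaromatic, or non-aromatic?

Check conjugation: the double-bond atoms are sp², each contributing one p electron; each =N– nitrogen is pyridine-type (lone pair in the sp² plane, one electron in the p orbital); the carbocation has an empty p orbital — every position has a p orbital, so the cyclic π system is continuous.
π-electron count: 5 × 2 = 10 from the double-bond units + 0 from the CH(+) atom = 10.
Since 10 = 4·2 + 2, the ring meets the 4n+2 criterion.

Aromatic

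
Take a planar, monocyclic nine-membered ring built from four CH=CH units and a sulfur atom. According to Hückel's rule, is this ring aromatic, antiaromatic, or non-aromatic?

Aromatic

The p orbitals form a continuous loop: the double-bond atoms are sp², each contributing one p electron; the sulfur donates one lone pair from its p orbital. The ring is fully conjugated.
Counting π electrons: 4 × 2 = 8 from the double-bond units + 2 from the S atom = 10.
That gives a 4n+2 count (10, n = 2).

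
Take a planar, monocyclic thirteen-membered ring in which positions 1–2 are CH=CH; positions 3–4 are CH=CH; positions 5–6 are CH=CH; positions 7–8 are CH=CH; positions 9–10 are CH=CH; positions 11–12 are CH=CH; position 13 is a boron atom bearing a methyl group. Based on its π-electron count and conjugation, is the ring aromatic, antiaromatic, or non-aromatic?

All ring atoms are sp² and supply a p orbital to the ring (the double-bond atoms are sp², each contributing one p electron; the boron has an empty p orbital); the conjugation is uninterrupted.
Counting π electrons: 6 × 2 = 12 from the double-bond units + 0 from the B(methyl) atom = 12.
A 4n π count (12, n = 3) in a planar conjugated ring means antiaromatic.

Antiaromatic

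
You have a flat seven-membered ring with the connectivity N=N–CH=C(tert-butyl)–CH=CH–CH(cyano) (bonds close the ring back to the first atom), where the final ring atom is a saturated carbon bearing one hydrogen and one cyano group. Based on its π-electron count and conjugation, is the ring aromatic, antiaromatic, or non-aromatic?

Non-aromatic

At the CH(cyano) position, that saturated carbon is sp³ and has no p orbital in the ring π system; the ring's p-orbital overlap is broken there.
A ring that is not fully conjugated cannot be aromatic or antiaromatic regardless of its π-electron count.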